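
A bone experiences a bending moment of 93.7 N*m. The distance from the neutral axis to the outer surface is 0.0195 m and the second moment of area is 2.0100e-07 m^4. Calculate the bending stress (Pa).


sigma = M * c / I
sigma = 93.7 * 0.0195 / 2.0100e-07
M * c = 1.8272
sigma = 9.0903e+06


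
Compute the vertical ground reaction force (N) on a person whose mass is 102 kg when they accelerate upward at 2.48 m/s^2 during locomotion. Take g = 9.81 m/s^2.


GRF = m * (g + a)
GRF = 102 * (9.81 + 2.48)
GRF = 102 * 12.2900
GRF = 1253.5800


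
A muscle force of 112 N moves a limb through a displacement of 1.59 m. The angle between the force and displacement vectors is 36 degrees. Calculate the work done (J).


W = F * d * cos(theta)
theta = 36 deg = 0.6283 rad
cos(theta) = 0.8090
W = 112 * 1.59 * 0.8090
W = 144.0697


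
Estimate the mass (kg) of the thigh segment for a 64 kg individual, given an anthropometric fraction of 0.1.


m_segment = body_mass * fraction
m_segment = 64 * 0.1
m_segment = 6.4000


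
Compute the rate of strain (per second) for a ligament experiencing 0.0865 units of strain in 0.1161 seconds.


strain_rate = delta_strain / delta_t
strain_rate = 0.0865 / 0.1161
strain_rate = 0.7450


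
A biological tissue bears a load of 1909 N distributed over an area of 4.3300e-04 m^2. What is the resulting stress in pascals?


stress = F / A
stress = 1909 / 4.3300e-04
stress = 4.4088e+06


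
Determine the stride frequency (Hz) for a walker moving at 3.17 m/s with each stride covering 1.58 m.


f = v / stride_length
f = 3.17 / 1.58
f = 2.0063


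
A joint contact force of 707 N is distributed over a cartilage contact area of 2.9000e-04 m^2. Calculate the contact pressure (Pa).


P = F / A
P = 707 / 2.9000e-04
P = 2.4379e+06


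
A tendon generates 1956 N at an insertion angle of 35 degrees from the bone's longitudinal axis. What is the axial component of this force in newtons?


F_eff = F_tendon * cos(theta)
theta = 35 deg = 0.6109 rad
cos(theta) = 0.8192
F_eff = 1956 * 0.8192
F_eff = 1602.2614


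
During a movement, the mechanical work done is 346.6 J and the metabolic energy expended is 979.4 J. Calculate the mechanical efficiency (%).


eta = (W_mech / E_meta) * 100
eta = (346.6 / 979.4) * 100
ratio = 0.3539
eta = 35.3890


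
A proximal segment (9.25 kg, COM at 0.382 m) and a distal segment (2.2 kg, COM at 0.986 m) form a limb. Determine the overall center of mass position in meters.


COM = (m1*x1 + m2*x2) / (m1 + m2)
COM = (9.25*0.382 + 2.2*0.986) / (9.25 + 2.2)
Numerator = 5.7027
Denominator = 11.4500
COM = 0.4981


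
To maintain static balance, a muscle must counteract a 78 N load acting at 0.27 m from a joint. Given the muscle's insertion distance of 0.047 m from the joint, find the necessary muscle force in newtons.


F_muscle = W * d_load / d_muscle
F_muscle = 78 * 0.27 / 0.047
Numerator = 21.0600
F_muscle = 448.0851


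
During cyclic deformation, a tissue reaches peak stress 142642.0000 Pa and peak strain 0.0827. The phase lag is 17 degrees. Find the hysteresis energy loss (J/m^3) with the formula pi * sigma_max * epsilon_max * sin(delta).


E_loss = pi * sigma_max * epsilon_max * sin(delta)
delta = 17 deg = 0.2967 rad
sin(delta) = 0.2924
E_loss = pi * 142642.0000 * 0.0827 * 0.2924
E_loss = 10835.2302


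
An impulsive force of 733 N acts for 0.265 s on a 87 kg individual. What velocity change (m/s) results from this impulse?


J = F * dt = 733 * 0.265 = 194.2450 N*s
delta_v = J / m
delta_v = 194.2450 / 87
delta_v = 2.2327


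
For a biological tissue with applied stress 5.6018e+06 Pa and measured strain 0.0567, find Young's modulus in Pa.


E = stress / strain
E = 5.6018e+06 / 0.0567
E = 9.8797e+07


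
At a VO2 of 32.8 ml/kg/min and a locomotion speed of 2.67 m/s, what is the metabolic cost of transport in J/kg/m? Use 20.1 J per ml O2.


Power per kg = VO2 * 20.1 / 60
Power per kg = 32.8 * 20.1 / 60 = 10.9880 W/kg
Cost = power_per_kg / speed
Cost = 10.9880 / 2.67
Cost = 4.1154


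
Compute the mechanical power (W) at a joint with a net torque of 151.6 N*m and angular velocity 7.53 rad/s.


P = M * omega
P = 151.6 * 7.53
P = 1141.5480


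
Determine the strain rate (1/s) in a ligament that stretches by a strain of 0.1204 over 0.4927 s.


strain_rate = delta_strain / delta_t
strain_rate = 0.1204 / 0.4927
strain_rate = 0.2444


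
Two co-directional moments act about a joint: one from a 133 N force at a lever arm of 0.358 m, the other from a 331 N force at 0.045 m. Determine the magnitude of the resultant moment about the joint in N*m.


M = F1 * d1 + F2 * d2
M = 133 * 0.358 + 331 * 0.045
M = 47.6140 + 14.8950
M = 62.5090


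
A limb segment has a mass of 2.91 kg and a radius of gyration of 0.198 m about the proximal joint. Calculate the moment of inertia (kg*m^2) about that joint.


I = m * k^2
I = 2.91 * 0.198^2
k^2 = 0.0392
I = 0.1141


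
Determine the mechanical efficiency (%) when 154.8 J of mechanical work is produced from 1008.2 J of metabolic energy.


eta = (W_mech / E_meta) * 100
eta = (154.8 / 1008.2) * 100
ratio = 0.1535
eta = 15.3541


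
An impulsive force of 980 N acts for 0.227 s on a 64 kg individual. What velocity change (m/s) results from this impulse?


J = F * dt = 980 * 0.227 = 222.4600 N*s
delta_v = J / m
delta_v = 222.4600 / 64
delta_v = 3.4759


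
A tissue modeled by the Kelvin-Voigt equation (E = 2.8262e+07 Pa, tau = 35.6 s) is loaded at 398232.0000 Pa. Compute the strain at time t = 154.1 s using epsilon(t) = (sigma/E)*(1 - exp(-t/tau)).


epsilon(t) = (sigma/E) * (1 - exp(-t/tau))
sigma/E = 398232.0000 / 2.8262e+07 = 0.0141
exp(-t/tau) = exp(-154.1 / 35.6) = 0.0132
epsilon = 0.0141 * (1 - 0.0132)
epsilon = 0.0139


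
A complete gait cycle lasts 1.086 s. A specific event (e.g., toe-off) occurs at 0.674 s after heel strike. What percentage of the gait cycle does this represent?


pct = (event_time / cycle_time) * 100
pct = (0.674 / 1.086) * 100
ratio = 0.6206
pct = 62.0626


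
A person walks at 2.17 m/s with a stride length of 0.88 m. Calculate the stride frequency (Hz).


f = v / stride_length
f = 2.17 / 0.88
f = 2.4659


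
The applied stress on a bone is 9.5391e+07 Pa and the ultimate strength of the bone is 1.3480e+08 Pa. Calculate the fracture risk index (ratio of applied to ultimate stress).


FRI = applied / ultimate
FRI = 9.5391e+07 / 1.3480e+08
FRI = 0.7076


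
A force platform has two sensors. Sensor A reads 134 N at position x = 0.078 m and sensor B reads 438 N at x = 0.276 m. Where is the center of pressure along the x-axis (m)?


COP_x = (F1*x1 + F2*x2) / (F1 + F2)
COP_x = (134*0.078 + 438*0.276) / (134 + 438)
Numerator = 131.3400
Denominator = 572
COP_x = 0.2296


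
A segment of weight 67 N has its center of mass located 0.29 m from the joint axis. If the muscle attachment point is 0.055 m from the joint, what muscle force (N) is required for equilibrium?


F_muscle = W * d_load / d_muscle
F_muscle = 67 * 0.29 / 0.055
Numerator = 19.4300
F_muscle = 353.2727


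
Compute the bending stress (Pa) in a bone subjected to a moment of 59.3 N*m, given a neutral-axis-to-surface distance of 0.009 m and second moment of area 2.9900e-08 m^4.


sigma = M * c / I
sigma = 59.3 * 0.009 / 2.9900e-08
M * c = 0.5337
sigma = 1.7849e+07


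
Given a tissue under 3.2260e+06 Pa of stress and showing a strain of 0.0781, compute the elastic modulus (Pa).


E = stress / strain
E = 3.2260e+06 / 0.0781
E = 4.1306e+07


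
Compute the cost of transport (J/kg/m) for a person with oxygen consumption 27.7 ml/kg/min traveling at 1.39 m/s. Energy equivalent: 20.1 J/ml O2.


Power per kg = VO2 * 20.1 / 60
Power per kg = 27.7 * 20.1 / 60 = 9.2795 W/kg
Cost = power_per_kg / speed
Cost = 9.2795 / 1.39
Cost = 6.6759


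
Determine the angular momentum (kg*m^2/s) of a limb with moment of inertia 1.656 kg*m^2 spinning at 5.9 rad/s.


L = I * omega
L = 1.656 * 5.9
L = 9.7704


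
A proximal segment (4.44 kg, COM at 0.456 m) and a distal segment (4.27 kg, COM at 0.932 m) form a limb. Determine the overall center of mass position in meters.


COM = (m1*x1 + m2*x2) / (m1 + m2)
COM = (4.44*0.456 + 4.27*0.932) / (4.44 + 4.27)
Numerator = 6.0043
Denominator = 8.7100
COM = 0.6894


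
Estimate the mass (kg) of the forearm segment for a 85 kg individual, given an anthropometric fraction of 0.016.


m_segment = body_mass * fraction
m_segment = 85 * 0.016
m_segment = 1.3600


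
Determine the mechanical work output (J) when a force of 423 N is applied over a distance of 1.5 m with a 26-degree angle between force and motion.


W = F * d * cos(theta)
theta = 26 deg = 0.4538 rad
cos(theta) = 0.8988
W = 423 * 1.5 * 0.8988
W = 570.2848


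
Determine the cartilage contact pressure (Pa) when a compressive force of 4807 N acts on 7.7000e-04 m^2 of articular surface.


P = F / A
P = 4807 / 7.7000e-04
P = 6.2429e+06


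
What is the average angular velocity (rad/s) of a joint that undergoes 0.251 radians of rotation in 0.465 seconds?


omega = delta_theta / delta_t
omega = 0.251 / 0.465
omega = 0.5398


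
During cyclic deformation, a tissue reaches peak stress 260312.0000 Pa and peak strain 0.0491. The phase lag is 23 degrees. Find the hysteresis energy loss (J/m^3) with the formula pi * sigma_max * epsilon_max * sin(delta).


E_loss = pi * sigma_max * epsilon_max * sin(delta)
delta = 23 deg = 0.4014 rad
sin(delta) = 0.3907
E_loss = pi * 260312.0000 * 0.0491 * 0.3907
E_loss = 15689.2999


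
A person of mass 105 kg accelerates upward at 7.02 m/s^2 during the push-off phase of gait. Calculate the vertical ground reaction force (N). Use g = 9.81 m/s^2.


GRF = m * (g + a)
GRF = 105 * (9.81 + 7.02)
GRF = 105 * 16.8300
GRF = 1767.1500


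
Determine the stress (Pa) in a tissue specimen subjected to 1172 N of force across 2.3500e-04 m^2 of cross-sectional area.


stress = F / A
stress = 1172 / 2.3500e-04
stress = 4.9872e+06


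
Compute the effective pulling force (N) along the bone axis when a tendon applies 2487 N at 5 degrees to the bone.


F_eff = F_tendon * cos(theta)
theta = 5 deg = 0.0873 rad
cos(theta) = 0.9962
F_eff = 2487 * 0.9962
F_eff = 2477.5362


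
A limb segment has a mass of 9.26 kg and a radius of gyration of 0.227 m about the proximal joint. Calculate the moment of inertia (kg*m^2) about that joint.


I = m * k^2
I = 9.26 * 0.227^2
k^2 = 0.0515
I = 0.4772


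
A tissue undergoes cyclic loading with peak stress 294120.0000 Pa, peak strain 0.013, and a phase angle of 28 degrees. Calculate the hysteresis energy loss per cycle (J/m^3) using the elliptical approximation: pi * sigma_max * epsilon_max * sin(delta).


E_loss = pi * sigma_max * epsilon_max * sin(delta)
delta = 28 deg = 0.4887 rad
sin(delta) = 0.4695
E_loss = pi * 294120.0000 * 0.013 * 0.4695
E_loss = 5639.3243


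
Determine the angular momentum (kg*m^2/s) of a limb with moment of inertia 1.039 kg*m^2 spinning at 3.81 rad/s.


L = I * omega
L = 1.039 * 3.81
L = 3.9586


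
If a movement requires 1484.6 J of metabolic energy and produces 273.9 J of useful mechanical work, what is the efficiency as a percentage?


eta = (W_mech / E_meta) * 100
eta = (273.9 / 1484.6) * 100
ratio = 0.1845
eta = 18.4494


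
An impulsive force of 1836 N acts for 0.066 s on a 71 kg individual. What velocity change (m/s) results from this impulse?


J = F * dt = 1836 * 0.066 = 121.1760 N*s
delta_v = J / m
delta_v = 121.1760 / 71
delta_v = 1.7067


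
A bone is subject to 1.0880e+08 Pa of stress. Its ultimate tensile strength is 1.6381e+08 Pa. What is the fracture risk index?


FRI = applied / ultimate
FRI = 1.0880e+08 / 1.6381e+08
FRI = 0.6642


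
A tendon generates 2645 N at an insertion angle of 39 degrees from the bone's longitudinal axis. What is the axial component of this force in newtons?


F_eff = F_tendon * cos(theta)
theta = 39 deg = 0.6807 rad
cos(theta) = 0.7771
F_eff = 2645 * 0.7771
F_eff = 2055.5511


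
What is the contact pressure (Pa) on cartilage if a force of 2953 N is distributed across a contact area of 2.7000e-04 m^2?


P = F / A
P = 2953 / 2.7000e-04
P = 1.0937e+07


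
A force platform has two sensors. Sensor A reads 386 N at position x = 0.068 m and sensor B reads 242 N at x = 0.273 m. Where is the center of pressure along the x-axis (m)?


COP_x = (F1*x1 + F2*x2) / (F1 + F2)
COP_x = (386*0.068 + 242*0.273) / (386 + 242)
Numerator = 92.3140
Denominator = 628
COP_x = 0.1470


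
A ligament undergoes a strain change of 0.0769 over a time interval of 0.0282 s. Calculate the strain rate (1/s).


strain_rate = delta_strain / delta_t
strain_rate = 0.0769 / 0.0282
strain_rate = 2.7270


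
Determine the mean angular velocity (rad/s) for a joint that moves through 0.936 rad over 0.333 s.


omega = delta_theta / delta_t
omega = 0.936 / 0.333
omega = 2.8108


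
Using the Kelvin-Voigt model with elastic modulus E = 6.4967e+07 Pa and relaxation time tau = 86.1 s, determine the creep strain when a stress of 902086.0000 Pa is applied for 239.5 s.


epsilon(t) = (sigma/E) * (1 - exp(-t/tau))
sigma/E = 902086.0000 / 6.4967e+07 = 0.0139
exp(-t/tau) = exp(-239.5 / 86.1) = 0.0619
epsilon = 0.0139 * (1 - 0.0619)
epsilon = 0.0130


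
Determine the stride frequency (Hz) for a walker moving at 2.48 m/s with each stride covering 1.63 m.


f = v / stride_length
f = 2.48 / 1.63
f = 1.5215


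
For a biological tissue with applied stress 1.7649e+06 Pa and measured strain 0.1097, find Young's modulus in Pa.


E = stress / strain
E = 1.7649e+06 / 0.1097
E = 1.6088e+07


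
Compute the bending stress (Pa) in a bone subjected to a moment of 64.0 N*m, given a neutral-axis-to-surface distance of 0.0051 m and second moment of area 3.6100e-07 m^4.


sigma = M * c / I
sigma = 64.0 * 0.0051 / 3.6100e-07
M * c = 0.3264
sigma = 904155.1247


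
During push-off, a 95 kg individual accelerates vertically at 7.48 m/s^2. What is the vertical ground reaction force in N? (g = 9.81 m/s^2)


GRF = m * (g + a)
GRF = 95 * (9.81 + 7.48)
GRF = 95 * 17.2900
GRF = 1642.5500


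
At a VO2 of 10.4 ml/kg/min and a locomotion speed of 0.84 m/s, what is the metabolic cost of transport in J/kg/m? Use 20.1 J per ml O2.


Power per kg = VO2 * 20.1 / 60
Power per kg = 10.4 * 20.1 / 60 = 3.4840 W/kg
Cost = power_per_kg / speed
Cost = 3.4840 / 0.84
Cost = 4.1476


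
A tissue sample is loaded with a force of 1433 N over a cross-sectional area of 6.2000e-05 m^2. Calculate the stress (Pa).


stress = F / A
stress = 1433 / 6.2000e-05
stress = 2.3113e+07


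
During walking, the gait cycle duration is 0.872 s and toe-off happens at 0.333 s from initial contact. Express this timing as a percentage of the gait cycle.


pct = (event_time / cycle_time) * 100
pct = (0.333 / 0.872) * 100
ratio = 0.3819
pct = 38.1881


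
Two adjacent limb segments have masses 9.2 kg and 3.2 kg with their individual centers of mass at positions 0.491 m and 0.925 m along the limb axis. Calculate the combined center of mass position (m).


COM = (m1*x1 + m2*x2) / (m1 + m2)
COM = (9.2*0.491 + 3.2*0.925) / (9.2 + 3.2)
Numerator = 7.4772
Denominator = 12.4000
COM = 0.6030


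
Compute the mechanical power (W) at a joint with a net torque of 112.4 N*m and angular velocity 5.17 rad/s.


P = M * omega
P = 112.4 * 5.17
P = 581.1080


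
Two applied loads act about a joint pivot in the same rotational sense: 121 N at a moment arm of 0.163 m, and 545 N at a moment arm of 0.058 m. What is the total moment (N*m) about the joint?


M = F1 * d1 + F2 * d2
M = 121 * 0.163 + 545 * 0.058
M = 19.7230 + 31.6100
M = 51.3330


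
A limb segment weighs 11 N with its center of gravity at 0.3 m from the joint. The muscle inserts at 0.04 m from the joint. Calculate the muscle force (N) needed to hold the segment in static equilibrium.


F_muscle = W * d_load / d_muscle
F_muscle = 11 * 0.3 / 0.04
Numerator = 3.3000
F_muscle = 82.5000


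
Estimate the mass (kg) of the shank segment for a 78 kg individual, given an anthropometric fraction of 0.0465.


m_segment = body_mass * fraction
m_segment = 78 * 0.0465
m_segment = 3.6270


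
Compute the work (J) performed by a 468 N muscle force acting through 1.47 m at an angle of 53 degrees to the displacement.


W = F * d * cos(theta)
theta = 53 deg = 0.9250 rad
cos(theta) = 0.6018
W = 468 * 1.47 * 0.6018
W = 414.0247


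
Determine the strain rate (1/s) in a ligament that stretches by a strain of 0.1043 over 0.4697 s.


strain_rate = delta_strain / delta_t
strain_rate = 0.1043 / 0.4697
strain_rate = 0.2221


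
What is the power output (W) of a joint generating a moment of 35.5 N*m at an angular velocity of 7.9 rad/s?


P = M * omega
P = 35.5 * 7.9
P = 280.4500


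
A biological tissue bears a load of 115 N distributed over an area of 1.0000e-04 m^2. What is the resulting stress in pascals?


stress = F / A
stress = 115 / 1.0000e-04
stress = 1.1500e+06


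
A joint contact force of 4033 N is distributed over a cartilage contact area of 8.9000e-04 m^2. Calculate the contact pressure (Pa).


P = F / A
P = 4033 / 8.9000e-04
P = 4.5315e+06


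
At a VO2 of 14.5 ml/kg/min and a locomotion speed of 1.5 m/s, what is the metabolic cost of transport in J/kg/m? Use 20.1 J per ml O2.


Power per kg = VO2 * 20.1 / 60
Power per kg = 14.5 * 20.1 / 60 = 4.8575 W/kg
Cost = power_per_kg / speed
Cost = 4.8575 / 1.5
Cost = 3.2383


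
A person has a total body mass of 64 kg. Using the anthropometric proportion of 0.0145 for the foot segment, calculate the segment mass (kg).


m_segment = body_mass * fraction
m_segment = 64 * 0.0145
m_segment = 0.9280


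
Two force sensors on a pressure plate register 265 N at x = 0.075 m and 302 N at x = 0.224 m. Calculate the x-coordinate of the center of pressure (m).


COP_x = (F1*x1 + F2*x2) / (F1 + F2)
COP_x = (265*0.075 + 302*0.224) / (265 + 302)
Numerator = 87.5230
Denominator = 567
COP_x = 0.1544


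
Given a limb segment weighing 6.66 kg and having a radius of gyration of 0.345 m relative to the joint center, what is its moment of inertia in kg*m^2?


I = m * k^2
I = 6.66 * 0.345^2
k^2 = 0.1190
I = 0.7927


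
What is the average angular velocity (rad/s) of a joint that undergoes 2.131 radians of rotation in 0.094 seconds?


omega = delta_theta / delta_t
omega = 2.131 / 0.094
omega = 22.6702


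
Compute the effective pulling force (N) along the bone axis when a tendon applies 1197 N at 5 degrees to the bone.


F_eff = F_tendon * cos(theta)
theta = 5 deg = 0.0873 rad
cos(theta) = 0.9962
F_eff = 1197 * 0.9962
F_eff = 1192.4451


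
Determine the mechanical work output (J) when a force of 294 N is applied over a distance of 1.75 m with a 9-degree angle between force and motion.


W = F * d * cos(theta)
theta = 9 deg = 0.1571 rad
cos(theta) = 0.9877
W = 294 * 1.75 * 0.9877
W = 508.1657


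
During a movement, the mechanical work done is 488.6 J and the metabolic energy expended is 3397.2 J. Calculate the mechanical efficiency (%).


eta = (W_mech / E_meta) * 100
eta = (488.6 / 3397.2) * 100
ratio = 0.1438
eta = 14.3824


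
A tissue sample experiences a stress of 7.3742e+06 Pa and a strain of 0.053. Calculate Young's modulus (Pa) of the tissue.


E = stress / strain
E = 7.3742e+06 / 0.053
E = 1.3914e+08


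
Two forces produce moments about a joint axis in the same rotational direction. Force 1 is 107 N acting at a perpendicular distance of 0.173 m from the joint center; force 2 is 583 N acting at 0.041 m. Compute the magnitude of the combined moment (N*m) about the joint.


M = F1 * d1 + F2 * d2
M = 107 * 0.173 + 583 * 0.041
M = 18.5110 + 23.9030
M = 42.4140


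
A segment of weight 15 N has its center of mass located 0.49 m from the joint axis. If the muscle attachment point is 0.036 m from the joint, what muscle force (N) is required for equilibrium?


F_muscle = W * d_load / d_muscle
F_muscle = 15 * 0.49 / 0.036
Numerator = 7.3500
F_muscle = 204.1667


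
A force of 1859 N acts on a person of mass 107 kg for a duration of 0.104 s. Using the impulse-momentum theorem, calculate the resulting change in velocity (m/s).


J = F * dt = 1859 * 0.104 = 193.3360 N*s
delta_v = J / m
delta_v = 193.3360 / 107
delta_v = 1.8069


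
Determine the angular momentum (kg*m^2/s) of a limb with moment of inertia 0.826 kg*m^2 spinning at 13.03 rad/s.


L = I * omega
L = 0.826 * 13.03
L = 10.7628


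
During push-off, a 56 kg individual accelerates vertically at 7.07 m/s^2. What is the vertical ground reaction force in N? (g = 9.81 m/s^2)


GRF = m * (g + a)
GRF = 56 * (9.81 + 7.07)
GRF = 56 * 16.8800
GRF = 945.2800


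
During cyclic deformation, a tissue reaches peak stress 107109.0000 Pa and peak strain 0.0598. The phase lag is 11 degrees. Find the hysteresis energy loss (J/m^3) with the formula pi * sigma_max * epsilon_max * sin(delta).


E_loss = pi * sigma_max * epsilon_max * sin(delta)
delta = 11 deg = 0.1920 rad
sin(delta) = 0.1908
E_loss = pi * 107109.0000 * 0.0598 * 0.1908
E_loss = 3839.5106


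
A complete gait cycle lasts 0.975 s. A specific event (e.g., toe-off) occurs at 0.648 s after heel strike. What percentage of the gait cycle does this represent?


pct = (event_time / cycle_time) * 100
pct = (0.648 / 0.975) * 100
ratio = 0.6646
pct = 66.4615


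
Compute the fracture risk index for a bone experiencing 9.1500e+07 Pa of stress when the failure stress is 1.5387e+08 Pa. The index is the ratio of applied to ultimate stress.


FRI = applied / ultimate
FRI = 9.1500e+07 / 1.5387e+08
FRI = 0.5947


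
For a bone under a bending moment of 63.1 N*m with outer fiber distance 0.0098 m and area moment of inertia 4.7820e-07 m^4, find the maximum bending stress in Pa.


sigma = M * c / I
sigma = 63.1 * 0.0098 / 4.7820e-07
M * c = 0.6184
sigma = 1.2931e+06


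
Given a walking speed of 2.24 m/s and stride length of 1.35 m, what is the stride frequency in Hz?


f = v / stride_length
f = 2.24 / 1.35
f = 1.6593


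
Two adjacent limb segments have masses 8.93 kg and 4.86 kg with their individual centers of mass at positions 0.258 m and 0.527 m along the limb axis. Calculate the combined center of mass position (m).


COM = (m1*x1 + m2*x2) / (m1 + m2)
COM = (8.93*0.258 + 4.86*0.527) / (8.93 + 4.86)
Numerator = 4.8652
Denominator = 13.7900
COM = 0.3528


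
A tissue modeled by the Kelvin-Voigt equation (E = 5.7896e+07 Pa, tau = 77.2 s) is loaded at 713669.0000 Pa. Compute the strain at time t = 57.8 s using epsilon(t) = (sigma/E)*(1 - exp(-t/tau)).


epsilon(t) = (sigma/E) * (1 - exp(-t/tau))
sigma/E = 713669.0000 / 5.7896e+07 = 0.0123
exp(-t/tau) = exp(-57.8 / 77.2) = 0.4730
epsilon = 0.0123 * (1 - 0.4730)
epsilon = 0.0065


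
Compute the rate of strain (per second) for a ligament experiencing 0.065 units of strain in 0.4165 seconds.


strain_rate = delta_strain / delta_t
strain_rate = 0.065 / 0.4165
strain_rate = 0.1561


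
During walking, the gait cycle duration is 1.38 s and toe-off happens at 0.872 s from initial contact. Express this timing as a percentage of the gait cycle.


pct = (event_time / cycle_time) * 100
pct = (0.872 / 1.38) * 100
ratio = 0.6319
pct = 63.1884


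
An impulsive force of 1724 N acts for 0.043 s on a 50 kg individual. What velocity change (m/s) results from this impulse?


J = F * dt = 1724 * 0.043 = 74.1320 N*s
delta_v = J / m
delta_v = 74.1320 / 50
delta_v = 1.4826


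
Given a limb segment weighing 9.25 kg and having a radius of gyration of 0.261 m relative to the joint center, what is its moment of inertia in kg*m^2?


I = m * k^2
I = 9.25 * 0.261^2
k^2 = 0.0681
I = 0.6301


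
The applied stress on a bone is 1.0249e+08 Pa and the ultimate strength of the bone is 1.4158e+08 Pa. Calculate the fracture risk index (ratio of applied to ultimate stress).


FRI = applied / ultimate
FRI = 1.0249e+08 / 1.4158e+08
FRI = 0.7239


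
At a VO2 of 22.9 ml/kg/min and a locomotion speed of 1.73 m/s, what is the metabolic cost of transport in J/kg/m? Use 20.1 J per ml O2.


Power per kg = VO2 * 20.1 / 60
Power per kg = 22.9 * 20.1 / 60 = 7.6715 W/kg
Cost = power_per_kg / speed
Cost = 7.6715 / 1.73
Cost = 4.4344


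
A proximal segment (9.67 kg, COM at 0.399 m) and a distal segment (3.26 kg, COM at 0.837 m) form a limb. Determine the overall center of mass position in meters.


COM = (m1*x1 + m2*x2) / (m1 + m2)
COM = (9.67*0.399 + 3.26*0.837) / (9.67 + 3.26)
Numerator = 6.5869
Denominator = 12.9300
COM = 0.5094


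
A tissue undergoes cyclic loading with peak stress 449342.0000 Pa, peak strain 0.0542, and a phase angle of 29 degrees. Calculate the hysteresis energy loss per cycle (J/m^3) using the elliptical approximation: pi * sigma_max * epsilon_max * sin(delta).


E_loss = pi * sigma_max * epsilon_max * sin(delta)
delta = 29 deg = 0.5061 rad
sin(delta) = 0.4848
E_loss = pi * 449342.0000 * 0.0542 * 0.4848
E_loss = 37093.4649


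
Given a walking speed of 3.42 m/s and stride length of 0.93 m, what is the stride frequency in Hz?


f = v / stride_length
f = 3.42 / 0.93
f = 3.6774


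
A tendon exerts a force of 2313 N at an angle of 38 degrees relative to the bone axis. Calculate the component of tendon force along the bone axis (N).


F_eff = F_tendon * cos(theta)
theta = 38 deg = 0.6632 rad
cos(theta) = 0.7880
F_eff = 2313 * 0.7880
F_eff = 1822.6689


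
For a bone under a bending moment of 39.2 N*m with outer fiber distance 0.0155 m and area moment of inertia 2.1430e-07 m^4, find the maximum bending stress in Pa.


sigma = M * c / I
sigma = 39.2 * 0.0155 / 2.1430e-07
M * c = 0.6076
sigma = 2.8353e+06


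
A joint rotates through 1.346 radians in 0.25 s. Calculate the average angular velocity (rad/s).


omega = delta_theta / delta_t
omega = 1.346 / 0.25
omega = 5.3840


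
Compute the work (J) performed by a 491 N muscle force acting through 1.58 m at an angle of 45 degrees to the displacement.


W = F * d * cos(theta)
theta = 45 deg = 0.7854 rad
cos(theta) = 0.7071
W = 491 * 1.58 * 0.7071
W = 548.5593


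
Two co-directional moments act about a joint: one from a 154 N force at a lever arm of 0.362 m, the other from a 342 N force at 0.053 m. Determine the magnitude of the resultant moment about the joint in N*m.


M = F1 * d1 + F2 * d2
M = 154 * 0.362 + 342 * 0.053
M = 55.7480 + 18.1260
M = 73.8740


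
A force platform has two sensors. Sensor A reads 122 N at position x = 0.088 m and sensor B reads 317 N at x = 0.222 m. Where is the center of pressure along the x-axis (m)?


COP_x = (F1*x1 + F2*x2) / (F1 + F2)
COP_x = (122*0.088 + 317*0.222) / (122 + 317)
Numerator = 81.1100
Denominator = 439
COP_x = 0.1848


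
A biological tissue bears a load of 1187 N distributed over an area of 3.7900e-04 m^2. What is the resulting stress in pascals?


stress = F / A
stress = 1187 / 3.7900e-04
stress = 3.1319e+06


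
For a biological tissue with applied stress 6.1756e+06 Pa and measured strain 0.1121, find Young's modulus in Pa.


E = stress / strain
E = 6.1756e+06 / 0.1121
E = 5.5090e+07


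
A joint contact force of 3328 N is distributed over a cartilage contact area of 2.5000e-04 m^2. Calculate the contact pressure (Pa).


P = F / A
P = 3328 / 2.5000e-04
P = 1.3312e+07


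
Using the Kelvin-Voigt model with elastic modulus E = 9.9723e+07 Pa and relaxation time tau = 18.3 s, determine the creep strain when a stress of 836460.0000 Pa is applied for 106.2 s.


epsilon(t) = (sigma/E) * (1 - exp(-t/tau))
sigma/E = 836460.0000 / 9.9723e+07 = 0.0084
exp(-t/tau) = exp(-106.2 / 18.3) = 0.0030
epsilon = 0.0084 * (1 - 0.0030)
epsilon = 0.0084


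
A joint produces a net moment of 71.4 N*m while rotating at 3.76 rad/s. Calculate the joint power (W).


P = M * omega
P = 71.4 * 3.76
P = 268.4640


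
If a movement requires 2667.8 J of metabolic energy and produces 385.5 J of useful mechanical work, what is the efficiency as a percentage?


eta = (W_mech / E_meta) * 100
eta = (385.5 / 2667.8) * 100
ratio = 0.1445
eta = 14.4501


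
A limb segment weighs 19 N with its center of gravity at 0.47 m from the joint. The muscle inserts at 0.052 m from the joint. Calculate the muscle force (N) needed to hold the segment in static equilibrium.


F_muscle = W * d_load / d_muscle
F_muscle = 19 * 0.47 / 0.052
Numerator = 8.9300
F_muscle = 171.7308


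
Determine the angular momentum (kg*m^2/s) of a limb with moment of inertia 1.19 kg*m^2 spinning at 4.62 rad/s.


L = I * omega
L = 1.19 * 4.62
L = 5.4978


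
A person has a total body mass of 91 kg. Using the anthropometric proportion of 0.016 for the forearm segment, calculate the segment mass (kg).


m_segment = body_mass * fraction
m_segment = 91 * 0.016
m_segment = 1.4560


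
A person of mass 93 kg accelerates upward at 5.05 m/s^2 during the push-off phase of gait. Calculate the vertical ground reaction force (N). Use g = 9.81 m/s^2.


GRF = m * (g + a)
GRF = 93 * (9.81 + 5.05)
GRF = 93 * 14.8600
GRF = 1381.9800


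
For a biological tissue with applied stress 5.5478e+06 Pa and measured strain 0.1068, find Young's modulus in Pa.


E = stress / strain
E = 5.5478e+06 / 0.1068
E = 5.1946e+07


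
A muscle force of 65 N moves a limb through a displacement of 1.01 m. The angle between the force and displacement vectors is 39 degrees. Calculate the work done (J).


W = F * d * cos(theta)
theta = 39 deg = 0.6807 rad
cos(theta) = 0.7771
W = 65 * 1.01 * 0.7771
W = 51.0196


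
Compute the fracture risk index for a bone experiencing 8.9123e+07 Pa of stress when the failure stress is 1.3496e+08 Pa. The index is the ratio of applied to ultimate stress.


FRI = applied / ultimate
FRI = 8.9123e+07 / 1.3496e+08
FRI = 0.6604


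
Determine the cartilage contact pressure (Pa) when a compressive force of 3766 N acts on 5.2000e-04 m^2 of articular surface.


P = F / A
P = 3766 / 5.2000e-04
P = 7.2423e+06


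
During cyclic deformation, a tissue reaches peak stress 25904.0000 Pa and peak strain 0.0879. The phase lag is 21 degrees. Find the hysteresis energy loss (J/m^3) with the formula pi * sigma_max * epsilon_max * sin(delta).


E_loss = pi * sigma_max * epsilon_max * sin(delta)
delta = 21 deg = 0.3665 rad
sin(delta) = 0.3584
E_loss = pi * 25904.0000 * 0.0879 * 0.3584
E_loss = 2563.5084


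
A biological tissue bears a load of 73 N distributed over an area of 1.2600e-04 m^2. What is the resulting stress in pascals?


stress = F / A
stress = 73 / 1.2600e-04
stress = 579365.0794


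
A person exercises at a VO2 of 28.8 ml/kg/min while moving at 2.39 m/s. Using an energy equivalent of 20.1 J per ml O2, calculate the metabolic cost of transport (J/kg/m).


Power per kg = VO2 * 20.1 / 60
Power per kg = 28.8 * 20.1 / 60 = 9.6480 W/kg
Cost = power_per_kg / speed
Cost = 9.6480 / 2.39
Cost = 4.0368


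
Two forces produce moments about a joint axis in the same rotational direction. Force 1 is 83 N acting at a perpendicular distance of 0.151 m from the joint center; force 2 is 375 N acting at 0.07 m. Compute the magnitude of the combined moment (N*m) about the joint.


M = F1 * d1 + F2 * d2
M = 83 * 0.151 + 375 * 0.07
M = 12.5330 + 26.2500
M = 38.7830


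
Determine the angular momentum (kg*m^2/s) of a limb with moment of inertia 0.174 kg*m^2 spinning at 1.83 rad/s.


L = I * omega
L = 0.174 * 1.83
L = 0.3184


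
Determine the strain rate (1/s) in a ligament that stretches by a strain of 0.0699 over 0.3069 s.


strain_rate = delta_strain / delta_t
strain_rate = 0.0699 / 0.3069
strain_rate = 0.2278


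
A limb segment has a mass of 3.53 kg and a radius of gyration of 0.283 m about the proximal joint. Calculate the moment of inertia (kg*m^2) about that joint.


I = m * k^2
I = 3.53 * 0.283^2
k^2 = 0.0801
I = 0.2827


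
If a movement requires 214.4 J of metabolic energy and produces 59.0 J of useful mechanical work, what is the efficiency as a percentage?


eta = (W_mech / E_meta) * 100
eta = (59.0 / 214.4) * 100
ratio = 0.2752
eta = 27.5187


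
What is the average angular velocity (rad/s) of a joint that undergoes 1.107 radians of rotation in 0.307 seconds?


omega = delta_theta / delta_t
omega = 1.107 / 0.307
omega = 3.6059


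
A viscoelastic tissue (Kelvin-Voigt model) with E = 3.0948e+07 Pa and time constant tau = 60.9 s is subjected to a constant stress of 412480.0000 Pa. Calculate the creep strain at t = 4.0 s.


epsilon(t) = (sigma/E) * (1 - exp(-t/tau))
sigma/E = 412480.0000 / 3.0948e+07 = 0.0133
exp(-t/tau) = exp(-4.0 / 60.9) = 0.9364
epsilon = 0.0133 * (1 - 0.9364)
epsilon = 8.4728e-04


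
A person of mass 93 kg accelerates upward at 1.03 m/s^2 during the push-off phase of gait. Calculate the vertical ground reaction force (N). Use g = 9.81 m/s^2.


GRF = m * (g + a)
GRF = 93 * (9.81 + 1.03)
GRF = 93 * 10.8400
GRF = 1008.1200


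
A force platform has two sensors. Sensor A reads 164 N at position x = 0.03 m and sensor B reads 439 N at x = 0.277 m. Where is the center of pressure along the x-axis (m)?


COP_x = (F1*x1 + F2*x2) / (F1 + F2)
COP_x = (164*0.03 + 439*0.277) / (164 + 439)
Numerator = 126.5230
Denominator = 603
COP_x = 0.2098


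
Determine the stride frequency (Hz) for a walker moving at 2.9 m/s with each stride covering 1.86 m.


f = v / stride_length
f = 2.9 / 1.86
f = 1.5591


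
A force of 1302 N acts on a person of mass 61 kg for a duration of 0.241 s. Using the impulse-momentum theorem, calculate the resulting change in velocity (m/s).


J = F * dt = 1302 * 0.241 = 313.7820 N*s
delta_v = J / m
delta_v = 313.7820 / 61
delta_v = 5.1440


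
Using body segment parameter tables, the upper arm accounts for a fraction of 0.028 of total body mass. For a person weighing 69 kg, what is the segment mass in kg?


m_segment = body_mass * fraction
m_segment = 69 * 0.028
m_segment = 1.9320


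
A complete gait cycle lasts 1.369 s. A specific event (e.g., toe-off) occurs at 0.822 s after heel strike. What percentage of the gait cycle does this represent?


pct = (event_time / cycle_time) * 100
pct = (0.822 / 1.369) * 100
ratio = 0.6004
pct = 60.0438


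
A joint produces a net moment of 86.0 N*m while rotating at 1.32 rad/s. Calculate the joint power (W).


P = M * omega
P = 86.0 * 1.32
P = 113.5200


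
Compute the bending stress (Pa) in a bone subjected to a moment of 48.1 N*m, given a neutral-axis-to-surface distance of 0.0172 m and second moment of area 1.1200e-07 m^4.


sigma = M * c / I
sigma = 48.1 * 0.0172 / 1.1200e-07
M * c = 0.8273
sigma = 7.3868e+06


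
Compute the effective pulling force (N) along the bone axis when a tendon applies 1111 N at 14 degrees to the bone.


F_eff = F_tendon * cos(theta)
theta = 14 deg = 0.2443 rad
cos(theta) = 0.9703
F_eff = 1111 * 0.9703
F_eff = 1077.9986


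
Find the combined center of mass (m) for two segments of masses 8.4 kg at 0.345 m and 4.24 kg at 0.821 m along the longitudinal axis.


COM = (m1*x1 + m2*x2) / (m1 + m2)
COM = (8.4*0.345 + 4.24*0.821) / (8.4 + 4.24)
Numerator = 6.3790
Denominator = 12.6400
COM = 0.5047


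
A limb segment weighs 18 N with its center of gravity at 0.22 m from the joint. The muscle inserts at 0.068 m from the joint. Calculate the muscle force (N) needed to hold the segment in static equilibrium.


F_muscle = W * d_load / d_muscle
F_muscle = 18 * 0.22 / 0.068
Numerator = 3.9600
F_muscle = 58.2353


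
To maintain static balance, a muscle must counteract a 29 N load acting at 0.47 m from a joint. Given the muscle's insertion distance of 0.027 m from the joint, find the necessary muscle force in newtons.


F_muscle = W * d_load / d_muscle
F_muscle = 29 * 0.47 / 0.027
Numerator = 13.6300
F_muscle = 504.8148


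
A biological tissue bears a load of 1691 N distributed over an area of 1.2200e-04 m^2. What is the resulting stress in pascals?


stress = F / A
stress = 1691 / 1.2200e-04
stress = 1.3861e+07


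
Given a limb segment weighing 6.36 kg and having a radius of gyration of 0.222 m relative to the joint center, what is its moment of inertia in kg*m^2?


I = m * k^2
I = 6.36 * 0.222^2
k^2 = 0.0493
I = 0.3134


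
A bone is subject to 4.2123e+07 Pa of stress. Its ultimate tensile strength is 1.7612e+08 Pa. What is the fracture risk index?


FRI = applied / ultimate
FRI = 4.2123e+07 / 1.7612e+08
FRI = 0.2392


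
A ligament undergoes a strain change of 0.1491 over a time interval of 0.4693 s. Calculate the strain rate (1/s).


strain_rate = delta_strain / delta_t
strain_rate = 0.1491 / 0.4693
strain_rate = 0.3177


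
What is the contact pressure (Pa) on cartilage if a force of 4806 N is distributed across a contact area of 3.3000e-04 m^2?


P = F / A
P = 4806 / 3.3000e-04
P = 1.4564e+07


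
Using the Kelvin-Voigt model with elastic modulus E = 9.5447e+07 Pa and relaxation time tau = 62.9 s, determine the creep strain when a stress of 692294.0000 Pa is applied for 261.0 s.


epsilon(t) = (sigma/E) * (1 - exp(-t/tau))
sigma/E = 692294.0000 / 9.5447e+07 = 0.0073
exp(-t/tau) = exp(-261.0 / 62.9) = 0.0158
epsilon = 0.0073 * (1 - 0.0158)
epsilon = 0.0071


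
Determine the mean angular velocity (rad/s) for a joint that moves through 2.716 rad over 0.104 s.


omega = delta_theta / delta_t
omega = 2.716 / 0.104
omega = 26.1154


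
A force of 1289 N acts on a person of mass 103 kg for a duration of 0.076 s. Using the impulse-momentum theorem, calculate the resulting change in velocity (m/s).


J = F * dt = 1289 * 0.076 = 97.9640 N*s
delta_v = J / m
delta_v = 97.9640 / 103
delta_v = 0.9511


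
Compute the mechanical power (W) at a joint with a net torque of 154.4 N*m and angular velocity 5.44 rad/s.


P = M * omega
P = 154.4 * 5.44
P = 839.9360


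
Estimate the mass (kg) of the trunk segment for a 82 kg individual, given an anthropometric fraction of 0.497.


m_segment = body_mass * fraction
m_segment = 82 * 0.497
m_segment = 40.7540


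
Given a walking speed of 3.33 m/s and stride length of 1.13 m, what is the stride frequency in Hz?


f = v / stride_length
f = 3.33 / 1.13
f = 2.9469


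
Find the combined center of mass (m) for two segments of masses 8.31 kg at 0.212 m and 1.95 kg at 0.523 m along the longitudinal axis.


COM = (m1*x1 + m2*x2) / (m1 + m2)
COM = (8.31*0.212 + 1.95*0.523) / (8.31 + 1.95)
Numerator = 2.7816
Denominator = 10.2600
COM = 0.2711


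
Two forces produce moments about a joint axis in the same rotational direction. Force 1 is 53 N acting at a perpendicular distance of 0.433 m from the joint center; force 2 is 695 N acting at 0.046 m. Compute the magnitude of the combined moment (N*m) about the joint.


M = F1 * d1 + F2 * d2
M = 53 * 0.433 + 695 * 0.046
M = 22.9490 + 31.9700
M = 54.9190


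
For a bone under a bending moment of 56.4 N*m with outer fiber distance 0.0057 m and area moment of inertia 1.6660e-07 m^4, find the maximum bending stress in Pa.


sigma = M * c / I
sigma = 56.4 * 0.0057 / 1.6660e-07
M * c = 0.3215
sigma = 1.9297e+06


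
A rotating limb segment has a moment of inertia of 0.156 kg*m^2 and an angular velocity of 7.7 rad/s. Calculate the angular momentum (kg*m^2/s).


L = I * omega
L = 0.156 * 7.7
L = 1.2012


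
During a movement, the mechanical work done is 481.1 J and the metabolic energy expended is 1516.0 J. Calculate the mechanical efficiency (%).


eta = (W_mech / E_meta) * 100
eta = (481.1 / 1516.0) * 100
ratio = 0.3173
eta = 31.7348


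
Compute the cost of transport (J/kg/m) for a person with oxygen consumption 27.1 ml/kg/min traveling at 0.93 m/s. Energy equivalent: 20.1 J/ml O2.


Power per kg = VO2 * 20.1 / 60
Power per kg = 27.1 * 20.1 / 60 = 9.0785 W/kg
Cost = power_per_kg / speed
Cost = 9.0785 / 0.93
Cost = 9.7618
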